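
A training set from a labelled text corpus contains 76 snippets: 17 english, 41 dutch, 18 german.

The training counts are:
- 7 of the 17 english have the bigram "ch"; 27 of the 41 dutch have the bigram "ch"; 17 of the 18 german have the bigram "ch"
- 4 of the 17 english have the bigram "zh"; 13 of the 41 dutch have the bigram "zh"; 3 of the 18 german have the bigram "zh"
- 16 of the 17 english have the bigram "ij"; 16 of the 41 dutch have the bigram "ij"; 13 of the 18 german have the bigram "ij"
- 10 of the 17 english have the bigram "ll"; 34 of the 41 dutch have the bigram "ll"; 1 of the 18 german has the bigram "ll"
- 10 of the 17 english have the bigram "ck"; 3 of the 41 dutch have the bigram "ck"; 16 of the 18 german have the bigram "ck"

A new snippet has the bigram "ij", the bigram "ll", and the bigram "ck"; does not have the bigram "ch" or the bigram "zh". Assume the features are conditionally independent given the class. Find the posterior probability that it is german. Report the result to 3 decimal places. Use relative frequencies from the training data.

english: (17/76) × (10/17) × (13/17) × (16/17) × (10/17) × (10/17) ≈ 0.0327683
dutch: (41/76) × (14/41) × (28/41) × (16/41) × (34/41) × (3/41) ≈ 0.00297891
german: (18/76) × (1/18) × (15/18) × (13/18) × (1/18) × (16/18) ≈ 0.000391067
P(german | x) = 0.000391067 / 0.036138277 ≈ 0.011

0.011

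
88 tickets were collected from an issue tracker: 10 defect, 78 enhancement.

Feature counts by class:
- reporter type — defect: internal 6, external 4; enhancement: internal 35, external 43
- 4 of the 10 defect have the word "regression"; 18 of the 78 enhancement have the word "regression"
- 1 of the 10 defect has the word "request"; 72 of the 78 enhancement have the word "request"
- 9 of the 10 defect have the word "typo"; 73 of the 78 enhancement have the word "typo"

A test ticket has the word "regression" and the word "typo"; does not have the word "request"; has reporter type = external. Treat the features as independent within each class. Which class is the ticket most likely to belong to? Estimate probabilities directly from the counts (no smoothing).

defect

defect: (10/88) × (4/10) × (4/10) × (9/10) × (9/10) ≈ 0.0147273
enhancement: (78/88) × (43/78) × (18/78) × (6/78) × (73/78) ≈ 0.00811799
Highest score → defect.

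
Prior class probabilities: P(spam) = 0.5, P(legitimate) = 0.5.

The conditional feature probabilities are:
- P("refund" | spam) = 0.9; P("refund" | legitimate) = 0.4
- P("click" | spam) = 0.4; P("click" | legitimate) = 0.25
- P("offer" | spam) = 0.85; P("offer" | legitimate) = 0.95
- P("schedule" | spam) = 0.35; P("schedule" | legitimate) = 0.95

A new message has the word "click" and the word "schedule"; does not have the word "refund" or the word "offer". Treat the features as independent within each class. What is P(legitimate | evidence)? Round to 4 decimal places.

0.7724

spam: 0.5 × (1−0.9) × 0.4 × (1−0.85) × 0.35 = 0.00105
legitimate: 0.5 × (1−0.4) × 0.25 × (1−0.95) × 0.95 = 0.0035625
P(legitimate | x) = 0.0035625 / 0.0046125 ≈ 0.7724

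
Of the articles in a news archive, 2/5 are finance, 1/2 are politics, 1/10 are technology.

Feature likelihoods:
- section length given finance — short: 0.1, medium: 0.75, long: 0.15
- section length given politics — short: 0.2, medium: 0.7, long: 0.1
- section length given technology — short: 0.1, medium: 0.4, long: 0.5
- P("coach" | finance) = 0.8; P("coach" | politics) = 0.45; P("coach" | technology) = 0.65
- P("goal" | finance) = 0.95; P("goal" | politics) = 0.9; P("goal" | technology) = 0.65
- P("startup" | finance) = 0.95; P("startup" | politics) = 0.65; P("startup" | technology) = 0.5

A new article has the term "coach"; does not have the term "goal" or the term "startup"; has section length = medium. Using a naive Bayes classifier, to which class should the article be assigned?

politics

finance: 0.4 × 0.75 × 0.8 × (1−0.95) × (1−0.95) = 0.0006
politics: 0.5 × 0.7 × 0.45 × (1−0.9) × (1−0.65) = 0.0055125
technology: 0.1 × 0.4 × 0.65 × (1−0.65) × (1−0.5) = 0.00455
Highest score → politics.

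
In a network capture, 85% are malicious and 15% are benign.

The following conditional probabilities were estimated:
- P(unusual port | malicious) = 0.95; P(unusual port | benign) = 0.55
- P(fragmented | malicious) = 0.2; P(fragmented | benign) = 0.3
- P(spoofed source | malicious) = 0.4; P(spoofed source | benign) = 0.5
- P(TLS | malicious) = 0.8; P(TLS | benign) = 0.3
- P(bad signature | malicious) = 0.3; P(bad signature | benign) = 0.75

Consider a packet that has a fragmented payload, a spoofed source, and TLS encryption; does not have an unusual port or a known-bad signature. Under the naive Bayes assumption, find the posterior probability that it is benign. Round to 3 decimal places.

0.285

malicious: 0.85 × (1−0.95) × 0.2 × 0.4 × 0.8 × (1−0.3) = 0.001904
benign: 0.15 × (1−0.55) × 0.3 × 0.5 × 0.3 × (1−0.75) = 0.000759375
P(benign | x) = 0.000759375 / 0.002663375 ≈ 0.285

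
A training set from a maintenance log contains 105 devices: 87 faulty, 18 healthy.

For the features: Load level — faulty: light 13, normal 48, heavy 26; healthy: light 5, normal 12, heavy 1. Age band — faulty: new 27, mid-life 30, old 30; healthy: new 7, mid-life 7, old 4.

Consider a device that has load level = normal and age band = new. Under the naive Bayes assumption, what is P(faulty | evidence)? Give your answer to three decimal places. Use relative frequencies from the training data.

faulty: (87/105) × (48/87) × (27/87) ≈ 0.141872
healthy: (18/105) × (12/18) × (7/18) ≈ 0.0444444
P(faulty | x) = 0.141872 / 0.1863164 ≈ 0.761

0.761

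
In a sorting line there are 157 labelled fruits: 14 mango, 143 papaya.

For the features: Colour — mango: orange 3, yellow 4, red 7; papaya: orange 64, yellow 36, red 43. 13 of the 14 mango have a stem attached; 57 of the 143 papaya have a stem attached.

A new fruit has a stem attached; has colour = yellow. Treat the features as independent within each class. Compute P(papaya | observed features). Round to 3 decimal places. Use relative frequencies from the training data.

mango: (14/157) × (4/14) × (13/14) ≈ 0.0236579
papaya: (143/157) × (36/143) × (57/143) ≈ 0.091399
P(papaya | x) = 0.091399 / 0.1150569 ≈ 0.794

0.794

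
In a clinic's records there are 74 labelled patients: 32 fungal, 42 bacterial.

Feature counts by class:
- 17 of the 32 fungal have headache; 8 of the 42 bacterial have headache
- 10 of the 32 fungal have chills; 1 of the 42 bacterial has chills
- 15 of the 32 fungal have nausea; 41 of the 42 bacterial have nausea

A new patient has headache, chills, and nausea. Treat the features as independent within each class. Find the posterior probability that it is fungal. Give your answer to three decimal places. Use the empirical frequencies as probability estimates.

0.931

fungal: (32/74) × (17/32) × (10/32) × (15/32) ≈ 0.0336518
bacterial: (42/74) × (8/42) × (1/42) × (41/42) ≈ 0.00251272
P(fungal | x) = 0.0336518 / 0.03616452 ≈ 0.931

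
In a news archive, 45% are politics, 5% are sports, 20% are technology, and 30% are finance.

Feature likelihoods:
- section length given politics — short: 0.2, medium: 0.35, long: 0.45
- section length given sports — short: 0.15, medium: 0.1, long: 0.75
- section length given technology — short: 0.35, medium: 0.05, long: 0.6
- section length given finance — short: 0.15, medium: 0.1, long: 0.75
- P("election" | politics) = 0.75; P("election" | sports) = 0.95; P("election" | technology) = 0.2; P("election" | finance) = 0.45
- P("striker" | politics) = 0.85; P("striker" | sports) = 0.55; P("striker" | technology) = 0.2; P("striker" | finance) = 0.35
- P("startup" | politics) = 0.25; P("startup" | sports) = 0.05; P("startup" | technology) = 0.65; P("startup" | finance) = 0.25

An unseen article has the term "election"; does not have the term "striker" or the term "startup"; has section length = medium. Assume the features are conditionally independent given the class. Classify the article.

politics: 0.45 × 0.35 × 0.75 × (1−0.85) × (1−0.25) = 0.0132890625
sports: 0.05 × 0.1 × 0.95 × (1−0.55) × (1−0.05) = 0.002030625
technology: 0.2 × 0.05 × 0.2 × (1−0.2) × (1−0.65) = 0.00056
finance: 0.3 × 0.1 × 0.45 × (1−0.35) × (1−0.25) = 0.00658125
Highest score → politics.

politics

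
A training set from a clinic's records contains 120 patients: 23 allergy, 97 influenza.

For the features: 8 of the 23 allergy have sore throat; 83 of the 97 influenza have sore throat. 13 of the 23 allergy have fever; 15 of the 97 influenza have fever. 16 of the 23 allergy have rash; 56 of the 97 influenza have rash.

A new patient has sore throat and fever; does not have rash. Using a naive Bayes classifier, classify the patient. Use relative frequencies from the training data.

influenza

allergy: (23/120) × (8/23) × (13/23) × (7/23) ≈ 0.0114682
influenza: (97/120) × (83/97) × (15/97) × (41/97) ≈ 0.0452094
Highest score → influenza.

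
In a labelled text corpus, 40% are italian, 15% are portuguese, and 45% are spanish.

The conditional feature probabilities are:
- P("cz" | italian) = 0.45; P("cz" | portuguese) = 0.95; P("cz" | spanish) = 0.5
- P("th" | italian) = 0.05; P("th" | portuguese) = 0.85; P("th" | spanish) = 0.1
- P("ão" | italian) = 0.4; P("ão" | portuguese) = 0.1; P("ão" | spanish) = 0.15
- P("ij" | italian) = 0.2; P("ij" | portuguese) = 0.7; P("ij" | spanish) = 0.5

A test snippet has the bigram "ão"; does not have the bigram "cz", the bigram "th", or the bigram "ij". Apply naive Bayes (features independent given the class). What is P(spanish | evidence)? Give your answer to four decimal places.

0.1850

italian: 0.4 × (1−0.45) × (1−0.05) × 0.4 × (1−0.2) = 0.06688
portuguese: 0.15 × (1−0.95) × (1−0.85) × 0.1 × (1−0.7) = 0.00003375
spanish: 0.45 × (1−0.5) × (1−0.1) × 0.15 × (1−0.5) = 0.0151875
P(spanish | x) = 0.0151875 / 0.08210125 ≈ 0.1850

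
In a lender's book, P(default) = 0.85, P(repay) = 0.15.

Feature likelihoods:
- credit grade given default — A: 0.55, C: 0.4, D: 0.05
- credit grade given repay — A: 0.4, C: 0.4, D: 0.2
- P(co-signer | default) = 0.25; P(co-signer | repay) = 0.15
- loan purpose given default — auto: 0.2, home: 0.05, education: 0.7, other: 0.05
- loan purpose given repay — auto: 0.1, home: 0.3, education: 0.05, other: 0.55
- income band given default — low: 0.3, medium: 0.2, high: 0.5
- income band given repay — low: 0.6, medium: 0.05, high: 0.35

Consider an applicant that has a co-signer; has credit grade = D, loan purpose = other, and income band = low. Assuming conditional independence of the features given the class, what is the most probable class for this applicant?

default: 0.85 × 0.05 × 0.25 × 0.05 × 0.3 = 0.000159375
repay: 0.15 × 0.2 × 0.15 × 0.55 × 0.6 = 0.001485
Highest score → repay.

repay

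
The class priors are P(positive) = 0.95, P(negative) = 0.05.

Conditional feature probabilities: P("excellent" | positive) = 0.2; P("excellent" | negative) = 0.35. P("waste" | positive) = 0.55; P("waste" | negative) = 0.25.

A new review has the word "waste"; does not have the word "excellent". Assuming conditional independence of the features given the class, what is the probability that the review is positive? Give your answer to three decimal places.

positive: 0.95 × (1−0.2) × 0.55 = 0.418
negative: 0.05 × (1−0.35) × 0.25 = 0.008125
P(positive | x) = 0.418 / 0.426125 ≈ 0.981

0.981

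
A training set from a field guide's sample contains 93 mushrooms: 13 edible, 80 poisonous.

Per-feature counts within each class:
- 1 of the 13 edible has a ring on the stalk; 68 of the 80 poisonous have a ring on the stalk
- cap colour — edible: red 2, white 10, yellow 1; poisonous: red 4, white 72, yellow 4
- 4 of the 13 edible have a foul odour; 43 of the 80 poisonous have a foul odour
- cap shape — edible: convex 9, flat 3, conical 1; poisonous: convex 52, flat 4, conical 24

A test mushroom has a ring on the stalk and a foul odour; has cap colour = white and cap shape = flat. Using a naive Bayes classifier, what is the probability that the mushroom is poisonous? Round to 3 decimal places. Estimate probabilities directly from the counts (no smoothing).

0.968

edible: (13/93) × (1/13) × (10/13) × (4/13) × (3/13) ≈ 0.000587311
poisonous: (80/93) × (68/80) × (72/80) × (43/80) × (4/80) ≈ 0.0176855
P(poisonous | x) = 0.0176855 / 0.018272811 ≈ 0.968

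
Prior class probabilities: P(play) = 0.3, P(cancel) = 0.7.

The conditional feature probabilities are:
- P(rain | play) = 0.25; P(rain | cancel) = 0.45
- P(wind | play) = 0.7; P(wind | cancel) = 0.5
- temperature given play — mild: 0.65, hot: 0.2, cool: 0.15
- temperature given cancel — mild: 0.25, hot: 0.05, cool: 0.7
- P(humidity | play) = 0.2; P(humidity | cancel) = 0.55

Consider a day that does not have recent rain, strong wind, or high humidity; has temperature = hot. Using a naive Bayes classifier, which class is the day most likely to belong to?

play

play: 0.3 × (1−0.25) × (1−0.7) × 0.2 × (1−0.2) = 0.0108
cancel: 0.7 × (1−0.45) × (1−0.5) × 0.05 × (1−0.55) = 0.00433125
Highest score → play.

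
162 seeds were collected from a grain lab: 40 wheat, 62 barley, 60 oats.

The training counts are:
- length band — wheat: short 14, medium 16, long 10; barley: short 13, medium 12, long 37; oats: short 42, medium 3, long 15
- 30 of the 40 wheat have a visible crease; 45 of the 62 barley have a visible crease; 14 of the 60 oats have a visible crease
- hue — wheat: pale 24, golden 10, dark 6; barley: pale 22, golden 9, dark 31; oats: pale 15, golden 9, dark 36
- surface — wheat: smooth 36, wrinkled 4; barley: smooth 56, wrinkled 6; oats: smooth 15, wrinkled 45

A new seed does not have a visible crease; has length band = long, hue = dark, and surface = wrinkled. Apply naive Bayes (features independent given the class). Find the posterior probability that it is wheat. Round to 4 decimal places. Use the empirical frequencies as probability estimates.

0.0066

wheat: (40/162) × (10/40) × (10/40) × (6/40) × (4/40) ≈ 0.000231481
barley: (62/162) × (37/62) × (17/62) × (31/62) × (6/62) ≈ 0.00303022
oats: (60/162) × (15/60) × (46/60) × (36/60) × (45/60) ≈ 0.0319444
P(wheat | x) = 0.000231481 / 0.035206101 ≈ 0.0066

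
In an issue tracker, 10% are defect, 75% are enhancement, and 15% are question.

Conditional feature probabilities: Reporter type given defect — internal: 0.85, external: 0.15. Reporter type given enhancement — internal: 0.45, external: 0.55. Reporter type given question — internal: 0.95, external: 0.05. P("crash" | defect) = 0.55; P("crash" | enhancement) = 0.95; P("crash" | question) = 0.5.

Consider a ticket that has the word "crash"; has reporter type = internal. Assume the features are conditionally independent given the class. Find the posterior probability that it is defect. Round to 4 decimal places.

defect: 0.1 × 0.85 × 0.55 = 0.04675
enhancement: 0.75 × 0.45 × 0.95 = 0.320625
question: 0.15 × 0.95 × 0.5 = 0.07125
P(defect | x) = 0.04675 / 0.438625 ≈ 0.1066

0.1066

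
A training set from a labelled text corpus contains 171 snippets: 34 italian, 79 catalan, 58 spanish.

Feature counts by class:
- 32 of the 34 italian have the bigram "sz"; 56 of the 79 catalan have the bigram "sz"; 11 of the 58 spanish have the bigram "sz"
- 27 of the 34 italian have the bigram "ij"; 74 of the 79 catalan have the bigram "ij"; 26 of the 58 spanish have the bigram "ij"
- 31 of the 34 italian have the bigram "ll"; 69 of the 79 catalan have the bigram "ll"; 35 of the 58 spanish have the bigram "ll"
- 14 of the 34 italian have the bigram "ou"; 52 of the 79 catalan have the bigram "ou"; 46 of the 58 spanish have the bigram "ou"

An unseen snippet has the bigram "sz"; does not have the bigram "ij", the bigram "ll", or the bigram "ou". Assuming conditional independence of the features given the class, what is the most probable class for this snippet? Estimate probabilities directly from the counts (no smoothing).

italian: (34/171) × (32/34) × (7/34) × (3/34) × (20/34) ≈ 0.00199971
catalan: (79/171) × (56/79) × (5/79) × (10/79) × (27/79) ≈ 0.000896694
spanish: (58/171) × (11/58) × (32/58) × (23/58) × (12/58) ≈ 0.00291187
Highest score → spanish.

spanish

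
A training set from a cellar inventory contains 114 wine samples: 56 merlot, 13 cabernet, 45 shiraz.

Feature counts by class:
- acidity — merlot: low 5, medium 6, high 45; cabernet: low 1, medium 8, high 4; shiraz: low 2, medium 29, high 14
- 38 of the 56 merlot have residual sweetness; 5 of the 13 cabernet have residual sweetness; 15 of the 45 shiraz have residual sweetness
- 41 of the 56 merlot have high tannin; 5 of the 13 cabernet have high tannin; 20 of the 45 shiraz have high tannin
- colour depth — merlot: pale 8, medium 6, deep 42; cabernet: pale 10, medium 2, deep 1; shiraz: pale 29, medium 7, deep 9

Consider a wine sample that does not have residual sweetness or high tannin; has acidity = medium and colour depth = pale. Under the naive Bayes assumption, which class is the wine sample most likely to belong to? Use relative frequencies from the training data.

shiraz

merlot: (56/114) × (6/56) × (18/56) × (15/56) × (8/56) ≈ 0.000647345
cabernet: (13/114) × (8/13) × (8/13) × (8/13) × (10/13) ≈ 0.0204425
shiraz: (45/114) × (29/45) × (30/45) × (25/45) × (29/45) ≈ 0.0607176
Highest score → shiraz.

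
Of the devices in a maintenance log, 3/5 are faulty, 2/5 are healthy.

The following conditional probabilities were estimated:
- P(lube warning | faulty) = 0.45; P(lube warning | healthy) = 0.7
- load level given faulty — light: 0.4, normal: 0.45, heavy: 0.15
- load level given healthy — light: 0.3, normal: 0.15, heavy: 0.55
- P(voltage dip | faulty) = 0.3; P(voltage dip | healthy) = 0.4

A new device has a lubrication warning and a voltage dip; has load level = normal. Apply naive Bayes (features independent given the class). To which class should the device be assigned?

faulty

faulty: 0.6 × 0.45 × 0.45 × 0.3 = 0.03645
healthy: 0.4 × 0.7 × 0.15 × 0.4 = 0.0168
Highest score → faulty.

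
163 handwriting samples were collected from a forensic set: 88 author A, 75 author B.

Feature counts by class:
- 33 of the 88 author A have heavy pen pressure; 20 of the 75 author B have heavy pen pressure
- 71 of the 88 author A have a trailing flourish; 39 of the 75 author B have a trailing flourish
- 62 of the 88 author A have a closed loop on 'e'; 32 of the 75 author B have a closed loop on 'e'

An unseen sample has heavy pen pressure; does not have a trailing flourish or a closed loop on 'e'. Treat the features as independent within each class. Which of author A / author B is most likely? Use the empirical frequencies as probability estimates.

author B

author A: (88/163) × (33/88) × (17/88) × (26/88) ≈ 0.0115554
author B: (75/163) × (20/75) × (36/75) × (43/75) ≈ 0.0337669
Highest score → author B.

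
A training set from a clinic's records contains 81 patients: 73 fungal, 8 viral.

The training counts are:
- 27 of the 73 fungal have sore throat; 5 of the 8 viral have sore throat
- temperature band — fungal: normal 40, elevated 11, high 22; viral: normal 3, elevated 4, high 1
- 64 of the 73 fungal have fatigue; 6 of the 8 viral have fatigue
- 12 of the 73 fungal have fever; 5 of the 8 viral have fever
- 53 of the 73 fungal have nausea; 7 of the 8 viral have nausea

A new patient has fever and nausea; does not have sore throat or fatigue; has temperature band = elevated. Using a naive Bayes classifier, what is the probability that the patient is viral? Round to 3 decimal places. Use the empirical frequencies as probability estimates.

fungal: (73/81) × (46/73) × (11/73) × (9/73) × (12/73) × (53/73) ≈ 0.00125914
viral: (8/81) × (3/8) × (4/8) × (2/8) × (5/8) × (7/8) ≈ 0.00253183
P(viral | x) = 0.00253183 / 0.00379097 ≈ 0.668

0.668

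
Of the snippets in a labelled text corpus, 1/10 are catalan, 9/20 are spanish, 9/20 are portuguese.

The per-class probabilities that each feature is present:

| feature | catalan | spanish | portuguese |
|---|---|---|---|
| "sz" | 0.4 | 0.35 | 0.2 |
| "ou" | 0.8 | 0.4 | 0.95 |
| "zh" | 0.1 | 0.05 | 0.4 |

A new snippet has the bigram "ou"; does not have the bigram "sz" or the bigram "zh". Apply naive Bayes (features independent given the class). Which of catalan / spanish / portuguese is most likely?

portuguese

catalan: 0.1 × (1−0.4) × 0.8 × (1−0.1) = 0.0432
spanish: 0.45 × (1−0.35) × 0.4 × (1−0.05) = 0.11115
portuguese: 0.45 × (1−0.2) × 0.95 × (1−0.4) = 0.2052
Highest score → portuguese.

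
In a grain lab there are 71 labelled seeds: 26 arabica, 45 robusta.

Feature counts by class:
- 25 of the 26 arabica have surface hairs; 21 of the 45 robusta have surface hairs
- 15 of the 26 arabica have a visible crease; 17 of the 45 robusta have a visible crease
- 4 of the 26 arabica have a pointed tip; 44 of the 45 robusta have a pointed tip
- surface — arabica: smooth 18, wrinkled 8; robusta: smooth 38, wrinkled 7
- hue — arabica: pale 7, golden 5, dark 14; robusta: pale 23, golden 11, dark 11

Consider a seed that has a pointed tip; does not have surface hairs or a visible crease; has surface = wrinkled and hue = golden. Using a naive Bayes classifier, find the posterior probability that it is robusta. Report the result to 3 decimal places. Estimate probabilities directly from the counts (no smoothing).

arabica: (26/71) × (1/26) × (11/26) × (4/26) × (8/26) × (5/26) ≈ 0.0000542452
robusta: (45/71) × (24/45) × (28/45) × (44/45) × (7/45) × (11/45) ≈ 0.00781996
P(robusta | x) = 0.00781996 / 0.0078742052 ≈ 0.993

0.993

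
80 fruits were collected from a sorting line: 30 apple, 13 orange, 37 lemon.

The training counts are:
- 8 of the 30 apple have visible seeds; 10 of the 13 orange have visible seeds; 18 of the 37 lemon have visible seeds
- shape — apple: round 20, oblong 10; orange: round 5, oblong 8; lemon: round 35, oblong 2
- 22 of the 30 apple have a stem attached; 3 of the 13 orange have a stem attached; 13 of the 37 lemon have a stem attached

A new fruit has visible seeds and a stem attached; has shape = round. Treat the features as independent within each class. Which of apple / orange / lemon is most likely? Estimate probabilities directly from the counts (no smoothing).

apple: (30/80) × (8/30) × (20/30) × (22/30) ≈ 0.0488889
orange: (13/80) × (10/13) × (5/13) × (3/13) ≈ 0.0110947
lemon: (37/80) × (18/37) × (35/37) × (13/37) ≈ 0.0747809
Highest score → lemon.

lemon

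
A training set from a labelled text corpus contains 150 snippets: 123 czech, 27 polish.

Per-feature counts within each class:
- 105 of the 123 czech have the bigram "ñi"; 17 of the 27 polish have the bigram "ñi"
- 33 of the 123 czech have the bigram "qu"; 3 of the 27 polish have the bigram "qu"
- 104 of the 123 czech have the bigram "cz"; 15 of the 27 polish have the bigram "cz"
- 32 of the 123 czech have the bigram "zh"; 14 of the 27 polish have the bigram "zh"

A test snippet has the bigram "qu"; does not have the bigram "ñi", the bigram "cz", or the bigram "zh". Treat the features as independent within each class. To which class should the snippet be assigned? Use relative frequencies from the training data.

czech

czech: (123/150) × (18/123) × (33/123) × (19/123) × (91/123) ≈ 0.00367938
polish: (27/150) × (10/27) × (3/27) × (12/27) × (13/27) ≈ 0.00158512
Highest score → czech.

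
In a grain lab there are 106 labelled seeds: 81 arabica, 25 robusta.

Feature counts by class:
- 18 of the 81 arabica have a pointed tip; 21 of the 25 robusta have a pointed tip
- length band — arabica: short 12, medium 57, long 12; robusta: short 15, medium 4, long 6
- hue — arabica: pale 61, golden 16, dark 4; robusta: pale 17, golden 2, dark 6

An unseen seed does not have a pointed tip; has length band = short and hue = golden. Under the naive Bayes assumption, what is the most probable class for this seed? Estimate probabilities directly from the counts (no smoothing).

arabica: (81/106) × (63/81) × (12/81) × (16/81) ≈ 0.0173927
robusta: (25/106) × (4/25) × (15/25) × (2/25) ≈ 0.00181132
Highest score → arabica.

arabica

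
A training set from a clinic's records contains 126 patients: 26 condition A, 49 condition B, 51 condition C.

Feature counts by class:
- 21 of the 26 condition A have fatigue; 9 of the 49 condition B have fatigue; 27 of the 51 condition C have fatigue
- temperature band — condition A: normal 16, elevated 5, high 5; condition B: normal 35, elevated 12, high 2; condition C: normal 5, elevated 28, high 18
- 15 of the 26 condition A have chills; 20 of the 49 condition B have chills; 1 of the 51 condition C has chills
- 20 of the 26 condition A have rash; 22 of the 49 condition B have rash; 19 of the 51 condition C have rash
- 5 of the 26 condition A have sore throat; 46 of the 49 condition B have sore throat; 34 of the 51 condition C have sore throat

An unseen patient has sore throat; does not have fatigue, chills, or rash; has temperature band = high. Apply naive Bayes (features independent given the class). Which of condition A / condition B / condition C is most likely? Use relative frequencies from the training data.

condition A: (26/126) × (5/26) × (5/26) × (11/26) × (6/26) × (5/26) ≈ 0.000143281
condition B: (49/126) × (40/49) × (2/49) × (29/49) × (27/49) × (46/49) ≈ 0.00396693
condition C: (51/126) × (24/51) × (18/51) × (50/51) × (32/51) × (34/51) ≈ 0.0275697
Highest score → condition C.

condition C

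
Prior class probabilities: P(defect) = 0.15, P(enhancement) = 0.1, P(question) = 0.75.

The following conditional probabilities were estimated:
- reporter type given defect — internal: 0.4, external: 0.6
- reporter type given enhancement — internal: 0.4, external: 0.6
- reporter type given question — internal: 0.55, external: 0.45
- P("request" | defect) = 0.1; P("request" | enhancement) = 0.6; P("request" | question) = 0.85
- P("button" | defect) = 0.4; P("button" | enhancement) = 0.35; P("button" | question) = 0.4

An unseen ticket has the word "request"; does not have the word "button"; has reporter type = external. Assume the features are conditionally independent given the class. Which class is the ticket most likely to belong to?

question

defect: 0.15 × 0.6 × 0.1 × (1−0.4) = 0.0054
enhancement: 0.1 × 0.6 × 0.6 × (1−0.35) = 0.0234
question: 0.75 × 0.45 × 0.85 × (1−0.4) = 0.172125
Highest score → question.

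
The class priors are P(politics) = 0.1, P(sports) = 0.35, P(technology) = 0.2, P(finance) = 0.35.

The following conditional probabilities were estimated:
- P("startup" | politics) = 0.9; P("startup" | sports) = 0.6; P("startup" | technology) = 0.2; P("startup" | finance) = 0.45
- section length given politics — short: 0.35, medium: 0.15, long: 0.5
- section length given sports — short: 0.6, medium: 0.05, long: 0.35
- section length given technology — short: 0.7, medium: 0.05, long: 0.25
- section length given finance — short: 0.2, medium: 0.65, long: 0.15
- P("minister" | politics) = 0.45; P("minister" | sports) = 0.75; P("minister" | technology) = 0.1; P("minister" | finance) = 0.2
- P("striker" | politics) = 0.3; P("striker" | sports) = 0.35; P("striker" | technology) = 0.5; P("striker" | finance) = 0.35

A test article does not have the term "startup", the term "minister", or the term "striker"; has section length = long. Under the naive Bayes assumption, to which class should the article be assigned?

technology

politics: 0.1 × (1−0.9) × 0.5 × (1−0.45) × (1−0.3) = 0.001925
sports: 0.35 × (1−0.6) × 0.35 × (1−0.75) × (1−0.35) = 0.0079625
technology: 0.2 × (1−0.2) × 0.25 × (1−0.1) × (1−0.5) = 0.018
finance: 0.35 × (1−0.45) × 0.15 × (1−0.2) × (1−0.35) = 0.015015
Highest score → technology.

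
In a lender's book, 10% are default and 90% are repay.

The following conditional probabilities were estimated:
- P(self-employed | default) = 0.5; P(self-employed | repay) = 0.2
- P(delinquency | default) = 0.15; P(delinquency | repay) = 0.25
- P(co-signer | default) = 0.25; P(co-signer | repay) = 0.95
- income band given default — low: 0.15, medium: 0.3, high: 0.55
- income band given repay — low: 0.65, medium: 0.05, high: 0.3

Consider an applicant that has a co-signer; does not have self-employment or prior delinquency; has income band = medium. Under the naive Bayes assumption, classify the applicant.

default: 0.1 × (1−0.5) × (1−0.15) × 0.25 × 0.3 = 0.0031875
repay: 0.9 × (1−0.2) × (1−0.25) × 0.95 × 0.05 = 0.02565
Highest score → repay.

repay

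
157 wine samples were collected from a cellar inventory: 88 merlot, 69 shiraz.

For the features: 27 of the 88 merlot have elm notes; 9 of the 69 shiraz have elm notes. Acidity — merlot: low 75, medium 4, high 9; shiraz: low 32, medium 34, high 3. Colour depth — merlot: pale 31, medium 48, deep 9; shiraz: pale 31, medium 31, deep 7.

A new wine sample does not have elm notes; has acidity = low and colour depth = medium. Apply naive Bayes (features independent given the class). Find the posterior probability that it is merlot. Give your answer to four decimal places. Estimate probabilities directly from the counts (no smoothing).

0.6940

merlot: (88/157) × (61/88) × (75/88) × (48/88) ≈ 0.180621
shiraz: (69/157) × (60/69) × (32/69) × (31/69) ≈ 0.0796279
P(merlot | x) = 0.180621 / 0.2602489 ≈ 0.6940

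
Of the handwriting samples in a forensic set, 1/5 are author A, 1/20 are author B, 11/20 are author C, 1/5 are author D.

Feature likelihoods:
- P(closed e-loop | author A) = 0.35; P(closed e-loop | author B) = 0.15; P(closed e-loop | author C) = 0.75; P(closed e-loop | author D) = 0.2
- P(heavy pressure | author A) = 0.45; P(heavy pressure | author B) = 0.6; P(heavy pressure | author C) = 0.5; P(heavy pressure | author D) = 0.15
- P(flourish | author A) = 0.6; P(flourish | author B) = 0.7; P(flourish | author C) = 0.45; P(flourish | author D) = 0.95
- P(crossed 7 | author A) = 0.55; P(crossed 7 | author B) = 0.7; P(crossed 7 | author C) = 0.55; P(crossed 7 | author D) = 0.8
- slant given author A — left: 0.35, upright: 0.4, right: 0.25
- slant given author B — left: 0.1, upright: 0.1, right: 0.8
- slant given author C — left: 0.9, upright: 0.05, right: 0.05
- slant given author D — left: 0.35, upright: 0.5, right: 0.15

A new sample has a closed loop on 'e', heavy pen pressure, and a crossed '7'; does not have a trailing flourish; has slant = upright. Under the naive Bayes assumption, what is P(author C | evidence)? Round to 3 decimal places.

author A: 0.2 × 0.35 × 0.45 × (1−0.6) × 0.55 × 0.4 = 0.002772
author B: 0.05 × 0.15 × 0.6 × (1−0.7) × 0.7 × 0.1 = 0.0000945
author C: 0.55 × 0.75 × 0.5 × (1−0.45) × 0.55 × 0.05 = 0.00311953125
author D: 0.2 × 0.2 × 0.15 × (1−0.95) × 0.8 × 0.5 = 0.00012
P(author C | x) = 0.00311953125 / 0.00610603125 ≈ 0.511

0.511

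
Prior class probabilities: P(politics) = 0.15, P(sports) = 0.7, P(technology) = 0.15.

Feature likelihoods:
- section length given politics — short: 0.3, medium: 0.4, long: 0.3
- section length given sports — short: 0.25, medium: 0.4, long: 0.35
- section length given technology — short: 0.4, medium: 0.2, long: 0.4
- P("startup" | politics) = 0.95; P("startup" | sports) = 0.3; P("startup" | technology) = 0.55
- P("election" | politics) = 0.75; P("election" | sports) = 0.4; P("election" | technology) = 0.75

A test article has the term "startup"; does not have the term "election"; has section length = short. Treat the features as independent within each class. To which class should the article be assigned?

politics: 0.15 × 0.3 × 0.95 × (1−0.75) = 0.0106875
sports: 0.7 × 0.25 × 0.3 × (1−0.4) = 0.0315
technology: 0.15 × 0.4 × 0.55 × (1−0.75) = 0.00825
Highest score → sports.

sports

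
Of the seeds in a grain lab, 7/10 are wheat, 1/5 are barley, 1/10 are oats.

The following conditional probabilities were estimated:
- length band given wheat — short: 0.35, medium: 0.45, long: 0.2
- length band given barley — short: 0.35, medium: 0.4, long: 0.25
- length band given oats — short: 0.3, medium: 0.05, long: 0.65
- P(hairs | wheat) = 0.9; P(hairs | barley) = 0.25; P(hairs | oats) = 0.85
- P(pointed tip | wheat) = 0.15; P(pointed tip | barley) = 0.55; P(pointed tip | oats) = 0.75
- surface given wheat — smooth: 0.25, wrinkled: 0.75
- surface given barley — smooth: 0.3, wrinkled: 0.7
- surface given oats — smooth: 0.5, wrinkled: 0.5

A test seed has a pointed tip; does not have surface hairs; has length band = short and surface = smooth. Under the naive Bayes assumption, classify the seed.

wheat: 0.7 × 0.35 × (1−0.9) × 0.15 × 0.25 = 0.00091875
barley: 0.2 × 0.35 × (1−0.25) × 0.55 × 0.3 = 0.0086625
oats: 0.1 × 0.3 × (1−0.85) × 0.75 × 0.5 = 0.0016875
Highest score → barley.

barley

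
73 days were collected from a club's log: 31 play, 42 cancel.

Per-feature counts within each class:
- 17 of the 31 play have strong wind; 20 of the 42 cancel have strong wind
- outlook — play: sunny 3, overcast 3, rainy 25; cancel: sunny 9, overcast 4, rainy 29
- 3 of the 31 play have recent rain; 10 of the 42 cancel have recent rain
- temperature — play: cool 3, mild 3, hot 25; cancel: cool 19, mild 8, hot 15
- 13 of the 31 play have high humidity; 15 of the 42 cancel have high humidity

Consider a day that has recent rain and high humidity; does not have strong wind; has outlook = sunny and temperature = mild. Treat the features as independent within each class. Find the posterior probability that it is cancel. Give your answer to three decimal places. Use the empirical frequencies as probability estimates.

play: (31/73) × (14/31) × (3/31) × (3/31) × (3/31) × (13/31) ≈ 0.0000728896
cancel: (42/73) × (22/42) × (9/42) × (10/42) × (8/42) × (15/42) ≈ 0.00104599
P(cancel | x) = 0.00104599 / 0.0011188796 ≈ 0.935

0.935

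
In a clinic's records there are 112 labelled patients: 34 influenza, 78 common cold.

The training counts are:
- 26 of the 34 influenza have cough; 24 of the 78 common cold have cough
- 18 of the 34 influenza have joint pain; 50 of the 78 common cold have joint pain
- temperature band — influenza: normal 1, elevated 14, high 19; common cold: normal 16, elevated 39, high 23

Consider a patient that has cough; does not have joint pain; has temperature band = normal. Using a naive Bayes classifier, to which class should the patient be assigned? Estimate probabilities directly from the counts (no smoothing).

common cold

influenza: (34/112) × (26/34) × (16/34) × (1/34) ≈ 0.00321305
common cold: (78/112) × (24/78) × (28/78) × (16/78) ≈ 0.0157791
Highest score → common cold.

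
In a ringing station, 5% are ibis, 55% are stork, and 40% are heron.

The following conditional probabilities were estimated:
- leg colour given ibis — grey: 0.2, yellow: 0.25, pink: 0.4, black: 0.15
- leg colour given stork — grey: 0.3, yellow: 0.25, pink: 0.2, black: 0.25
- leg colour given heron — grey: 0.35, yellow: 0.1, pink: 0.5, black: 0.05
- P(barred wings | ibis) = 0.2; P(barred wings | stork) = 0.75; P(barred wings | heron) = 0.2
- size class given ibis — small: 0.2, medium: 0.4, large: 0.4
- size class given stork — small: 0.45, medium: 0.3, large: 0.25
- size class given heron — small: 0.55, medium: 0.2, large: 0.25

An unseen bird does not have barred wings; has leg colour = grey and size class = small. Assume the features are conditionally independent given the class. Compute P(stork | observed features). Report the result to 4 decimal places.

ibis: 0.05 × 0.2 × (1−0.2) × 0.2 = 0.0016
stork: 0.55 × 0.3 × (1−0.75) × 0.45 = 0.0185625
heron: 0.4 × 0.35 × (1−0.2) × 0.55 = 0.0616
P(stork | x) = 0.0185625 / 0.0817625 ≈ 0.2270

0.2270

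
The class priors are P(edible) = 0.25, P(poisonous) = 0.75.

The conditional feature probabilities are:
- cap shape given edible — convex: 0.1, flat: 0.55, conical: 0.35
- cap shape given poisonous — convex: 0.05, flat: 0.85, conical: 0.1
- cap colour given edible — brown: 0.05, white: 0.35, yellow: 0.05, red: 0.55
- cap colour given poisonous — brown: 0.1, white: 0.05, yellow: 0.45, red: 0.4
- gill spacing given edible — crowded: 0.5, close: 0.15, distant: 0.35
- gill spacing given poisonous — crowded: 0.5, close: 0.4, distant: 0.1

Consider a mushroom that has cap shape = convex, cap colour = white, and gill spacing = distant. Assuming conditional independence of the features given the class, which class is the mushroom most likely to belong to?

edible: 0.25 × 0.1 × 0.35 × 0.35 = 0.0030625
poisonous: 0.75 × 0.05 × 0.05 × 0.1 = 0.0001875
Highest score → edible.

edible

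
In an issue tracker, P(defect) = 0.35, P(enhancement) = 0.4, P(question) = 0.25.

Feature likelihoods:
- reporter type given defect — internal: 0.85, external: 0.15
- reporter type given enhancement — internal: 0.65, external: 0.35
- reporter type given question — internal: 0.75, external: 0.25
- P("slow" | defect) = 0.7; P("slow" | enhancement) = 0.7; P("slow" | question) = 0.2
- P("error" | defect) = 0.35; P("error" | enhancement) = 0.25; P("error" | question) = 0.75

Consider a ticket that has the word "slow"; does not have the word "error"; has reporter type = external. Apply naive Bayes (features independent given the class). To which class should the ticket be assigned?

defect: 0.35 × 0.15 × 0.7 × (1−0.35) = 0.0238875
enhancement: 0.4 × 0.35 × 0.7 × (1−0.25) = 0.0735
question: 0.25 × 0.25 × 0.2 × (1−0.75) = 0.003125
Highest score → enhancement.

enhancement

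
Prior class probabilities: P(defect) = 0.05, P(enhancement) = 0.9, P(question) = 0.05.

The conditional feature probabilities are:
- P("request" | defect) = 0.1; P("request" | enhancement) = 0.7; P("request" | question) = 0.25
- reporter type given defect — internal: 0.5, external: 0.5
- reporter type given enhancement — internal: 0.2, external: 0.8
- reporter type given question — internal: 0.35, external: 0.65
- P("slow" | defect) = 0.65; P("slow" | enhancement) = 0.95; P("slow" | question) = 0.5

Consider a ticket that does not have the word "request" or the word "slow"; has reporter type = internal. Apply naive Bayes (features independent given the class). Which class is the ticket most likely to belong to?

defect: 0.05 × (1−0.1) × 0.5 × (1−0.65) = 0.007875
enhancement: 0.9 × (1−0.7) × 0.2 × (1−0.95) = 0.0027
question: 0.05 × (1−0.25) × 0.35 × (1−0.5) = 0.0065625
Highest score → defect.

defect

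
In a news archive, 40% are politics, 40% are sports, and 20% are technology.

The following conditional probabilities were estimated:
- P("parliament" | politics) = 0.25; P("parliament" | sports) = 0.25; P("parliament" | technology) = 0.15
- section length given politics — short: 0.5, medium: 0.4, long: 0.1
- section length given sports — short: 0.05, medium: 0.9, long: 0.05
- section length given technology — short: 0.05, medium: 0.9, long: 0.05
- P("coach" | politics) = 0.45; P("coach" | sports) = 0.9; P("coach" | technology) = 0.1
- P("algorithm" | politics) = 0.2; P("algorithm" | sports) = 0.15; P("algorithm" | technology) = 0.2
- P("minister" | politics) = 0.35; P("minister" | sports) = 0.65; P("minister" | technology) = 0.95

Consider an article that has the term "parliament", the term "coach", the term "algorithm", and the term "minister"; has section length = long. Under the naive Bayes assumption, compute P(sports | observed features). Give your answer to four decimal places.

politics: 0.4 × 0.25 × 0.1 × 0.45 × 0.2 × 0.35 = 0.000315
sports: 0.4 × 0.25 × 0.05 × 0.9 × 0.15 × 0.65 = 0.00043875
technology: 0.2 × 0.15 × 0.05 × 0.1 × 0.2 × 0.95 = 0.0000285
P(sports | x) = 0.00043875 / 0.00078225 ≈ 0.5609

0.5609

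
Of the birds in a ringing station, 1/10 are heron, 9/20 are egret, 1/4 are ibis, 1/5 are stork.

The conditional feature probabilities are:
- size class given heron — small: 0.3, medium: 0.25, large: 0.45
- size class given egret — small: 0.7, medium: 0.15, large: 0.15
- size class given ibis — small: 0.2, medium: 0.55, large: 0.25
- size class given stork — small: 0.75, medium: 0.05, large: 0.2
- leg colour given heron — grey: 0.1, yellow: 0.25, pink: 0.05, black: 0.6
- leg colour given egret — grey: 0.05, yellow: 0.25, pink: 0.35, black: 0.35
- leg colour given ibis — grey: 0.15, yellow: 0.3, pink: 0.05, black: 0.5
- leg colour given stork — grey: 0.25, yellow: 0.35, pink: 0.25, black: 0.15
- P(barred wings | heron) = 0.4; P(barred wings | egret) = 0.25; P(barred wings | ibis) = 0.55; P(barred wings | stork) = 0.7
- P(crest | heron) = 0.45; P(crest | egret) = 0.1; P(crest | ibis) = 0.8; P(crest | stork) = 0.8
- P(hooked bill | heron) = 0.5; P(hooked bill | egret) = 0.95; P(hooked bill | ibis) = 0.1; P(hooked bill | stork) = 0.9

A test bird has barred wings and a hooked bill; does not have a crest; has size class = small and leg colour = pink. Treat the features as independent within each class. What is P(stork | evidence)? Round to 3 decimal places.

0.166

heron: 0.1 × 0.3 × 0.05 × 0.4 × (1−0.45) × 0.5 = 0.000165
egret: 0.45 × 0.7 × 0.35 × 0.25 × (1−0.1) × 0.95 = 0.0235659375
ibis: 0.25 × 0.2 × 0.05 × 0.55 × (1−0.8) × 0.1 = 0.0000275
stork: 0.2 × 0.75 × 0.25 × 0.7 × (1−0.8) × 0.9 = 0.004725
P(stork | x) = 0.004725 / 0.0284834375 ≈ 0.166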